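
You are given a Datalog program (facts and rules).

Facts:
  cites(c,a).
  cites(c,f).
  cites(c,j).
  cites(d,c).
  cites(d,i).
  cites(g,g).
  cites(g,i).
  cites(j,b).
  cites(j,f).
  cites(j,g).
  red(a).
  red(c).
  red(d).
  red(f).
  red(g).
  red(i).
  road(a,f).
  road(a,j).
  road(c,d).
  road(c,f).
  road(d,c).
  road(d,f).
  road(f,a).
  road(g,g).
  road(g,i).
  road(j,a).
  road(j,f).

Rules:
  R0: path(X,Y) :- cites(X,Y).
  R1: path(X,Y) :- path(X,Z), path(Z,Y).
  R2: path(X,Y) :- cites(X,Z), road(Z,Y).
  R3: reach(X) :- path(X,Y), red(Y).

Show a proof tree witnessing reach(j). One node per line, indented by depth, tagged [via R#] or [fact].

round 1: derive path(c,a) via R0 from cites(c,a)
round 1: derive path(c,f) via R0 from cites(c,f)
round 1: derive path(c,j) via R0 from cites(c,j)
round 1: derive path(d,c) via R0 from cites(d,c)
round 1: derive path(d,i) via R0 from cites(d,i)
round 1: derive path(g,g) via R0 from cites(g,g)
round 1: derive path(g,i) via R0 from cites(g,i)
round 1: derive path(j,b) via R0 from cites(j,b)
round 1: derive path(j,f) via R0 from cites(j,f)
round 1: derive path(j,g) via R0 from cites(j,g)
round 1: derive path(d,d) via R2 from cites(d,c), road(c,d)
round 1: derive path(d,f) via R2 from cites(d,c), road(c,f)
round 1: derive path(j,a) via R2 from cites(j,f), road(f,a)
round 1: derive path(j,i) via R2 from cites(j,g), road(g,i)
round 2: derive path(c,b) via R1 from path(c,j), path(j,b)
round 2: derive path(c,g) via R1 from path(c,j), path(j,g)
round 2: derive path(c,i) via R1 from path(c,j), path(j,i)
round 2: derive path(d,a) via R1 from path(d,c), path(c,a)
round 2: derive path(d,j) via R1 from path(d,c), path(c,j)
round 2: derive reach(c) via R3 from path(c,a), red(a)
round 2: derive reach(d) via R3 from path(d,c), red(c)
round 2: derive reach(g) via R3 from path(g,g), red(g)
round 2: derive reach(j) via R3 from path(j,a), red(a)
round 3: derive path(d,b) via R1 from path(d,c), path(c,b)
round 3: derive path(d,g) via R1 from path(d,c), path(c,g)

reach(j)  [via R3]
  path(j,a)  [via R2]
    cites(j,f)  [fact]
    road(f,a)  [fact]
  red(a)  [fact]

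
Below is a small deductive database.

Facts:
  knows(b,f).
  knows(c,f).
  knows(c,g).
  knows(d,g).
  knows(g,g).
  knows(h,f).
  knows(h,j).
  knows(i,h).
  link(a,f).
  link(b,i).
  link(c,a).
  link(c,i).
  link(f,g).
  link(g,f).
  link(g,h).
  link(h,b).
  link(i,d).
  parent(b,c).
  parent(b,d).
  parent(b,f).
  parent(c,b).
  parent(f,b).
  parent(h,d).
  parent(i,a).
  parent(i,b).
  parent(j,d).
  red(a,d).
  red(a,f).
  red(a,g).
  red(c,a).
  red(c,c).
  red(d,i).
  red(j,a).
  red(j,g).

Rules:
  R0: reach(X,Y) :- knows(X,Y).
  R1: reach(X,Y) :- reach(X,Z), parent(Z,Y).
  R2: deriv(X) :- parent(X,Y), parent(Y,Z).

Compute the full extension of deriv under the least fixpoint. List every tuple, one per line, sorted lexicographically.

deriv(b)
deriv(c)
deriv(f)
deriv(i)

round 1: derive deriv(b) via R2 from parent(b,c), parent(c,b)
round 1: derive deriv(c) via R2 from parent(c,b), parent(b,c)
round 1: derive deriv(f) via R2 from parent(f,b), parent(b,c)
round 1: derive deriv(i) via R2 from parent(i,b), parent(b,c)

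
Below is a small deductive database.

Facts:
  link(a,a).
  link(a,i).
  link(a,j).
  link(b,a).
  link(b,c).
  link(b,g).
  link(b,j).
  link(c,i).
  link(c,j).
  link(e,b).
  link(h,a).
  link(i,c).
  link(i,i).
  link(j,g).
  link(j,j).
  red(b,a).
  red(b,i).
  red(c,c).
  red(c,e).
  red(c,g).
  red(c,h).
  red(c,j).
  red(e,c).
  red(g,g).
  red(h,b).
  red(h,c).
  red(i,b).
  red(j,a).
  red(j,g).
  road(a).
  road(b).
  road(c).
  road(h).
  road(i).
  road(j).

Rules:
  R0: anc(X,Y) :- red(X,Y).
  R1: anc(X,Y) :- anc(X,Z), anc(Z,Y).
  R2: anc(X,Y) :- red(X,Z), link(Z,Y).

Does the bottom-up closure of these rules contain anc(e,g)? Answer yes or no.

round 1: derive anc(b,a) via R0 from red(b,a)
round 1: derive anc(b,i) via R0 from red(b,i)
round 1: derive anc(c,c) via R0 from red(c,c)
round 1: derive anc(c,e) via R0 from red(c,e)
round 1: derive anc(c,g) via R0 from red(c,g)
round 1: derive anc(c,h) via R0 from red(c,h)
round 1: derive anc(c,j) via R0 from red(c,j)
round 1: derive anc(e,c) via R0 from red(e,c)
round 1: derive anc(g,g) via R0 from red(g,g)
round 1: derive anc(h,b) via R0 from red(h,b)
round 1: derive anc(h,c) via R0 from red(h,c)
round 1: derive anc(i,b) via R0 from red(i,b)
round 1: derive anc(j,a) via R0 from red(j,a)
round 1: derive anc(j,g) via R0 from red(j,g)
round 1: derive anc(b,c) via R2 from red(b,i), link(i,c)
round 1: derive anc(b,j) via R2 from red(b,a), link(a,j)
round 1: derive anc(c,a) via R2 from red(c,h), link(h,a)
round 1: derive anc(c,b) via R2 from red(c,e), link(e,b)
round 1: derive anc(c,i) via R2 from red(c,c), link(c,i)
round 1: derive anc(e,i) via R2 from red(e,c), link(c,i)
round 1: derive anc(e,j) via R2 from red(e,c), link(c,j)
round 1: derive anc(h,a) via R2 from red(h,b), link(b,a)
round 1: derive anc(h,g) via R2 from red(h,b), link(b,g)
round 1: derive anc(h,i) via R2 from red(h,c), link(c,i)
round 1: derive anc(h,j) via R2 from red(h,b), link(b,j)
round 1: derive anc(i,a) via R2 from red(i,b), link(b,a)
round 1: derive anc(i,c) via R2 from red(i,b), link(b,c)
round 1: derive anc(i,g) via R2 from red(i,b), link(b,g)
round 1: derive anc(i,j) via R2 from red(i,b), link(b,j)
round 1: derive anc(j,i) via R2 from red(j,a), link(a,i)
round 1: derive anc(j,j) via R2 from red(j,a), link(a,j)
round 2: derive anc(b,b) via R1 from anc(b,c), anc(c,b)
round 2: derive anc(b,e) via R1 from anc(b,c), anc(c,e)
round 2: derive anc(b,g) via R1 from anc(b,c), anc(c,g)
round 2: derive anc(b,h) via R1 from anc(b,c), anc(c,h)
round 2: derive anc(e,a) via R1 from anc(e,c), anc(c,a)
round 2: derive anc(e,b) via R1 from anc(e,c), anc(c,b)
round 2: derive anc(e,e) via R1 from anc(e,c), anc(c,e)
round 2: derive anc(e,g) via R1 from anc(e,c), anc(c,g)
round 2: derive anc(e,h) via R1 from anc(e,c), anc(c,h)
round 2: derive anc(h,e) via R1 from anc(h,c), anc(c,e)
round 2: derive anc(h,h) via R1 from anc(h,c), anc(c,h)
round 2: derive anc(i,e) via R1 from anc(i,c), anc(c,e)
round 2: derive anc(i,h) via R1 from anc(i,c), anc(c,h)
round 2: derive anc(i,i) via R1 from anc(i,b), anc(b,i)
round 2: derive anc(j,b) via R1 from anc(j,i), anc(i,b)
round 2: derive anc(j,c) via R1 from anc(j,i), anc(i,c)
round 3: derive anc(j,e) via R1 from anc(j,b), anc(b,e)
round 3: derive anc(j,h) via R1 from anc(j,b), anc(b,h)

yes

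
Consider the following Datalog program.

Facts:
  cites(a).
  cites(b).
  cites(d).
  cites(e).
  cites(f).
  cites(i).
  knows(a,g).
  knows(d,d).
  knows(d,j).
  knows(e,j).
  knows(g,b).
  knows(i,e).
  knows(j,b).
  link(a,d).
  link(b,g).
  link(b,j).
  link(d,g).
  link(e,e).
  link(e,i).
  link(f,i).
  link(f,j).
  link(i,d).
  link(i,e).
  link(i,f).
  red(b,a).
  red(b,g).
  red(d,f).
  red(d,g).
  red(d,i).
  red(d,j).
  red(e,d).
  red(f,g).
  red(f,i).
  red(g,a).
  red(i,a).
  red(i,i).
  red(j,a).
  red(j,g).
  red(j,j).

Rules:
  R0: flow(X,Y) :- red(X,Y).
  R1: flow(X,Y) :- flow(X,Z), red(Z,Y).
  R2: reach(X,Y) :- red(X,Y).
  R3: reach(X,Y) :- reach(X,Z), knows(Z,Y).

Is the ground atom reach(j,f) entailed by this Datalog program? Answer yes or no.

no

round 1: derive reach(b,a) via R2 from red(b,a)
round 1: derive reach(b,g) via R2 from red(b,g)
round 1: derive reach(d,f) via R2 from red(d,f)
round 1: derive reach(d,g) via R2 from red(d,g)
round 1: derive reach(d,i) via R2 from red(d,i)
round 1: derive reach(d,j) via R2 from red(d,j)
round 1: derive reach(e,d) via R2 from red(e,d)
round 1: derive reach(f,g) via R2 from red(f,g)
round 1: derive reach(f,i) via R2 from red(f,i)
round 1: derive reach(g,a) via R2 from red(g,a)
round 1: derive reach(i,a) via R2 from red(i,a)
round 1: derive reach(i,i) via R2 from red(i,i)
round 1: derive reach(j,a) via R2 from red(j,a)
round 1: derive reach(j,g) via R2 from red(j,g)
round 1: derive reach(j,j) via R2 from red(j,j)
round 2: derive reach(b,b) via R3 from reach(b,g), knows(g,b)
round 2: derive reach(d,b) via R3 from reach(d,g), knows(g,b)
round 2: derive reach(d,e) via R3 from reach(d,i), knows(i,e)
round 2: derive reach(e,j) via R3 from reach(e,d), knows(d,j)
round 2: derive reach(f,b) via R3 from reach(f,g), knows(g,b)
round 2: derive reach(f,e) via R3 from reach(f,i), knows(i,e)
round 2: derive reach(g,g) via R3 from reach(g,a), knows(a,g)
round 2: derive reach(i,e) via R3 from reach(i,i), knows(i,e)
round 2: derive reach(i,g) via R3 from reach(i,a), knows(a,g)
round 2: derive reach(j,b) via R3 from reach(j,g), knows(g,b)
round 3: derive reach(e,b) via R3 from reach(e,j), knows(j,b)
round 3: derive reach(f,j) via R3 from reach(f,e), knows(e,j)
round 3: derive reach(g,b) via R3 from reach(g,g), knows(g,b)
round 3: derive reach(i,b) via R3 from reach(i,g), knows(g,b)
round 3: derive reach(i,j) via R3 from reach(i,e), knows(e,j)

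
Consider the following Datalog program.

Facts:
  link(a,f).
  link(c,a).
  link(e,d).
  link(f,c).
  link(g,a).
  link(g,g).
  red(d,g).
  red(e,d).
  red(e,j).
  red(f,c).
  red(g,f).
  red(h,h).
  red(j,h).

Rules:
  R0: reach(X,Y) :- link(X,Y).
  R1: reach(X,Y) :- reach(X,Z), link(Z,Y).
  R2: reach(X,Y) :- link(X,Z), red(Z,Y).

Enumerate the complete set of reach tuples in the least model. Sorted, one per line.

round 1: derive reach(a,f) via R0 from link(a,f)
round 1: derive reach(c,a) via R0 from link(c,a)
round 1: derive reach(e,d) via R0 from link(e,d)
round 1: derive reach(f,c) via R0 from link(f,c)
round 1: derive reach(g,a) via R0 from link(g,a)
round 1: derive reach(g,g) via R0 from link(g,g)
round 1: derive reach(a,c) via R2 from link(a,f), red(f,c)
round 1: derive reach(e,g) via R2 from link(e,d), red(d,g)
round 1: derive reach(g,f) via R2 from link(g,g), red(g,f)
round 2: derive reach(a,a) via R1 from reach(a,c), link(c,a)
round 2: derive reach(c,f) via R1 from reach(c,a), link(a,f)
round 2: derive reach(e,a) via R1 from reach(e,g), link(g,a)
round 2: derive reach(f,a) via R1 from reach(f,c), link(c,a)
round 2: derive reach(g,c) via R1 from reach(g,f), link(f,c)
round 3: derive reach(c,c) via R1 from reach(c,f), link(f,c)
round 3: derive reach(e,f) via R1 from reach(e,a), link(a,f)
round 3: derive reach(f,f) via R1 from reach(f,a), link(a,f)
round 4: derive reach(e,c) via R1 from reach(e,f), link(f,c)

reach(a,a)
reach(a,c)
reach(a,f)
reach(c,a)
reach(c,c)
reach(c,f)
reach(e,a)
reach(e,c)
reach(e,d)
reach(e,f)
reach(e,g)
reach(f,a)
reach(f,c)
reach(f,f)
reach(g,a)
reach(g,c)
reach(g,f)
reach(g,g)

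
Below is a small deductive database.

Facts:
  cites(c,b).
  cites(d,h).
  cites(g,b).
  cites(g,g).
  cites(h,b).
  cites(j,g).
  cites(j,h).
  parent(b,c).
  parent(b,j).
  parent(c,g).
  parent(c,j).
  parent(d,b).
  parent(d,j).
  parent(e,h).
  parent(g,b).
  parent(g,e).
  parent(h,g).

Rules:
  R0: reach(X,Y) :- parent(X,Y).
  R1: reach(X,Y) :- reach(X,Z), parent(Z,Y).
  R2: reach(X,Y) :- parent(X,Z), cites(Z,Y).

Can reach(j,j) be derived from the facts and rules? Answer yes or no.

no

round 1: derive reach(b,c) via R0 from parent(b,c)
round 1: derive reach(b,j) via R0 from parent(b,j)
round 1: derive reach(c,g) via R0 from parent(c,g)
round 1: derive reach(c,j) via R0 from parent(c,j)
round 1: derive reach(d,b) via R0 from parent(d,b)
round 1: derive reach(d,j) via R0 from parent(d,j)
round 1: derive reach(e,h) via R0 from parent(e,h)
round 1: derive reach(g,b) via R0 from parent(g,b)
round 1: derive reach(g,e) via R0 from parent(g,e)
round 1: derive reach(h,g) via R0 from parent(h,g)
round 1: derive reach(b,b) via R2 from parent(b,c), cites(c,b)
round 1: derive reach(b,g) via R2 from parent(b,j), cites(j,g)
round 1: derive reach(b,h) via R2 from parent(b,j), cites(j,h)
round 1: derive reach(c,b) via R2 from parent(c,g), cites(g,b)
round 1: derive reach(c,h) via R2 from parent(c,j), cites(j,h)
round 1: derive reach(d,g) via R2 from parent(d,j), cites(j,g)
round 1: derive reach(d,h) via R2 from parent(d,j), cites(j,h)
round 1: derive reach(e,b) via R2 from parent(e,h), cites(h,b)
round 1: derive reach(h,b) via R2 from parent(h,g), cites(g,b)
round 2: derive reach(b,e) via R1 from reach(b,g), parent(g,e)
round 2: derive reach(c,c) via R1 from reach(c,b), parent(b,c)
round 2: derive reach(c,e) via R1 from reach(c,g), parent(g,e)
round 2: derive reach(d,c) via R1 from reach(d,b), parent(b,c)
round 2: derive reach(d,e) via R1 from reach(d,g), parent(g,e)
round 2: derive reach(e,c) via R1 from reach(e,b), parent(b,c)
round 2: derive reach(e,g) via R1 from reach(e,h), parent(h,g)
round 2: derive reach(e,j) via R1 from reach(e,b), parent(b,j)
round 2: derive reach(g,c) via R1 from reach(g,b), parent(b,c)
round 2: derive reach(g,h) via R1 from reach(g,e), parent(e,h)
round 2: derive reach(g,j) via R1 from reach(g,b), parent(b,j)
round 2: derive reach(h,c) via R1 from reach(h,b), parent(b,c)
round 2: derive reach(h,e) via R1 from reach(h,g), parent(g,e)
round 2: derive reach(h,j) via R1 from reach(h,b), parent(b,j)
round 3: derive reach(e,e) via R1 from reach(e,g), parent(g,e)
round 3: derive reach(g,g) via R1 from reach(g,c), parent(c,g)
round 3: derive reach(h,h) via R1 from reach(h,e), parent(e,h)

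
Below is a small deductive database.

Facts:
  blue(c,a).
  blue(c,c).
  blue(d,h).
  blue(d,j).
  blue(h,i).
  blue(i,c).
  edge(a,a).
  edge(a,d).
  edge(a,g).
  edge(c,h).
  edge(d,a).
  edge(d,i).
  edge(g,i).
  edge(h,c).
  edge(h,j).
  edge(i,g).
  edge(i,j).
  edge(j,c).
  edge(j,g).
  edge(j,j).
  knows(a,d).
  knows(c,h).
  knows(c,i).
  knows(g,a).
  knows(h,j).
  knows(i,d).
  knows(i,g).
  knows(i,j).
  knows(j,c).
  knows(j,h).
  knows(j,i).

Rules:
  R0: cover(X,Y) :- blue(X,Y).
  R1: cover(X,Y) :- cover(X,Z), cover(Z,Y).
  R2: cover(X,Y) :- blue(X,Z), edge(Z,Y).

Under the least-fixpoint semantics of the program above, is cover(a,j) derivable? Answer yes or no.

round 1: derive cover(c,a) via R0 from blue(c,a)
round 1: derive cover(c,c) via R0 from blue(c,c)
round 1: derive cover(d,h) via R0 from blue(d,h)
round 1: derive cover(d,j) via R0 from blue(d,j)
round 1: derive cover(h,i) via R0 from blue(h,i)
round 1: derive cover(i,c) via R0 from blue(i,c)
round 1: derive cover(c,d) via R2 from blue(c,a), edge(a,d)
round 1: derive cover(c,g) via R2 from blue(c,a), edge(a,g)
round 1: derive cover(c,h) via R2 from blue(c,c), edge(c,h)
round 1: derive cover(d,c) via R2 from blue(d,h), edge(h,c)
round 1: derive cover(d,g) via R2 from blue(d,j), edge(j,g)
round 1: derive cover(h,g) via R2 from blue(h,i), edge(i,g)
round 1: derive cover(h,j) via R2 from blue(h,i), edge(i,j)
round 1: derive cover(i,h) via R2 from blue(i,c), edge(c,h)
round 2: derive cover(c,i) via R1 from cover(c,h), cover(h,i)
round 2: derive cover(c,j) via R1 from cover(c,d), cover(d,j)
round 2: derive cover(d,a) via R1 from cover(d,c), cover(c,a)
round 2: derive cover(d,d) via R1 from cover(d,c), cover(c,d)
round 2: derive cover(d,i) via R1 from cover(d,h), cover(h,i)
round 2: derive cover(h,c) via R1 from cover(h,i), cover(i,c)
round 2: derive cover(h,h) via R1 from cover(h,i), cover(i,h)
round 2: derive cover(i,a) via R1 from cover(i,c), cover(c,a)
round 2: derive cover(i,d) via R1 from cover(i,c), cover(c,d)
round 2: derive cover(i,g) via R1 from cover(i,c), cover(c,g)
round 2: derive cover(i,i) via R1 from cover(i,h), cover(h,i)
round 2: derive cover(i,j) via R1 from cover(i,h), cover(h,j)
round 3: derive cover(h,a) via R1 from cover(h,c), cover(c,a)
round 3: derive cover(h,d) via R1 from cover(h,c), cover(c,d)

no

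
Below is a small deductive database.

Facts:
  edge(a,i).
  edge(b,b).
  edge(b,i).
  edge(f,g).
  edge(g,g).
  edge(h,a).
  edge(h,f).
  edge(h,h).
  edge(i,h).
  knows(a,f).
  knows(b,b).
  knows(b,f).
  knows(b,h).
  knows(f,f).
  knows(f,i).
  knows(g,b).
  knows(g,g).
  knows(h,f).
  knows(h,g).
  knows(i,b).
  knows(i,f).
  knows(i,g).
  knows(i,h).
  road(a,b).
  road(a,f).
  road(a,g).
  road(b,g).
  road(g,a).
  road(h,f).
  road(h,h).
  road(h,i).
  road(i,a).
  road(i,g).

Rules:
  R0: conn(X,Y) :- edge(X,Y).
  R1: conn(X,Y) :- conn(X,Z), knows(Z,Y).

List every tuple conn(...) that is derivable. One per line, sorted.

round 1: derive conn(a,i) via R0 from edge(a,i)
round 1: derive conn(b,b) via R0 from edge(b,b)
round 1: derive conn(b,i) via R0 from edge(b,i)
round 1: derive conn(f,g) via R0 from edge(f,g)
round 1: derive conn(g,g) via R0 from edge(g,g)
round 1: derive conn(h,a) via R0 from edge(h,a)
round 1: derive conn(h,f) via R0 from edge(h,f)
round 1: derive conn(h,h) via R0 from edge(h,h)
round 1: derive conn(i,h) via R0 from edge(i,h)
round 2: derive conn(a,b) via R1 from conn(a,i), knows(i,b)
round 2: derive conn(a,f) via R1 from conn(a,i), knows(i,f)
round 2: derive conn(a,g) via R1 from conn(a,i), knows(i,g)
round 2: derive conn(a,h) via R1 from conn(a,i), knows(i,h)
round 2: derive conn(b,f) via R1 from conn(b,b), knows(b,f)
round 2: derive conn(b,g) via R1 from conn(b,i), knows(i,g)
round 2: derive conn(b,h) via R1 from conn(b,b), knows(b,h)
round 2: derive conn(f,b) via R1 from conn(f,g), knows(g,b)
round 2: derive conn(g,b) via R1 from conn(g,g), knows(g,b)
round 2: derive conn(h,g) via R1 from conn(h,h), knows(h,g)
round 2: derive conn(h,i) via R1 from conn(h,f), knows(f,i)
round 2: derive conn(i,f) via R1 from conn(i,h), knows(h,f)
round 2: derive conn(i,g) via R1 from conn(i,h), knows(h,g)
round 3: derive conn(f,f) via R1 from conn(f,b), knows(b,f)
round 3: derive conn(f,h) via R1 from conn(f,b), knows(b,h)
round 3: derive conn(g,f) via R1 from conn(g,b), knows(b,f)
round 3: derive conn(g,h) via R1 from conn(g,b), knows(b,h)
round 3: derive conn(h,b) via R1 from conn(h,g), knows(g,b)
round 3: derive conn(i,b) via R1 from conn(i,g), knows(g,b)
round 3: derive conn(i,i) via R1 from conn(i,f), knows(f,i)
round 4: derive conn(f,i) via R1 from conn(f,f), knows(f,i)
round 4: derive conn(g,i) via R1 from conn(g,f), knows(f,i)

conn(a,b)
conn(a,f)
conn(a,g)
conn(a,h)
conn(a,i)
conn(b,b)
conn(b,f)
conn(b,g)
conn(b,h)
conn(b,i)
conn(f,b)
conn(f,f)
conn(f,g)
conn(f,h)
conn(f,i)
conn(g,b)
conn(g,f)
conn(g,g)
conn(g,h)
conn(g,i)
conn(h,a)
conn(h,b)
conn(h,f)
conn(h,g)
conn(h,h)
conn(h,i)
conn(i,b)
conn(i,f)
conn(i,g)
conn(i,h)
conn(i,i)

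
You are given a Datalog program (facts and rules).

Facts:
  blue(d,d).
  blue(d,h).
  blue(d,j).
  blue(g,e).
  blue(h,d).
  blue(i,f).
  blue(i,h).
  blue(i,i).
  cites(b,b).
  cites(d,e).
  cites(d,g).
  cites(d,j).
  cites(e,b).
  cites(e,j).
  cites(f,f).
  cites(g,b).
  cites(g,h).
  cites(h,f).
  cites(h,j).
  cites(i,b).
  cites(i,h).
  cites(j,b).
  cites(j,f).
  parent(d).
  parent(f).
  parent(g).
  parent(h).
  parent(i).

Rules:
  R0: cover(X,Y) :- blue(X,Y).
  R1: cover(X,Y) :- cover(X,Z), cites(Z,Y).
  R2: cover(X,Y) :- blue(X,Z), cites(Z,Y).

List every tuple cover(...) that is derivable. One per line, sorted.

round 1: derive cover(d,d) via R0 from blue(d,d)
round 1: derive cover(d,h) via R0 from blue(d,h)
round 1: derive cover(d,j) via R0 from blue(d,j)
round 1: derive cover(g,e) via R0 from blue(g,e)
round 1: derive cover(h,d) via R0 from blue(h,d)
round 1: derive cover(i,f) via R0 from blue(i,f)
round 1: derive cover(i,h) via R0 from blue(i,h)
round 1: derive cover(i,i) via R0 from blue(i,i)
round 1: derive cover(d,b) via R2 from blue(d,j), cites(j,b)
round 1: derive cover(d,e) via R2 from blue(d,d), cites(d,e)
round 1: derive cover(d,f) via R2 from blue(d,h), cites(h,f)
round 1: derive cover(d,g) via R2 from blue(d,d), cites(d,g)
round 1: derive cover(g,b) via R2 from blue(g,e), cites(e,b)
round 1: derive cover(g,j) via R2 from blue(g,e), cites(e,j)
round 1: derive cover(h,e) via R2 from blue(h,d), cites(d,e)
round 1: derive cover(h,g) via R2 from blue(h,d), cites(d,g)
round 1: derive cover(h,j) via R2 from blue(h,d), cites(d,j)
round 1: derive cover(i,b) via R2 from blue(i,i), cites(i,b)
round 1: derive cover(i,j) via R2 from blue(i,h), cites(h,j)
round 2: derive cover(g,f) via R1 from cover(g,j), cites(j,f)
round 2: derive cover(h,b) via R1 from cover(h,e), cites(e,b)
round 2: derive cover(h,f) via R1 from cover(h,j), cites(j,f)
round 2: derive cover(h,h) via R1 from cover(h,g), cites(g,h)

cover(d,b)
cover(d,d)
cover(d,e)
cover(d,f)
cover(d,g)
cover(d,h)
cover(d,j)
cover(g,b)
cover(g,e)
cover(g,f)
cover(g,j)
cover(h,b)
cover(h,d)
cover(h,e)
cover(h,f)
cover(h,g)
cover(h,h)
cover(h,j)
cover(i,b)
cover(i,f)
cover(i,h)
cover(i,i)
cover(i,j)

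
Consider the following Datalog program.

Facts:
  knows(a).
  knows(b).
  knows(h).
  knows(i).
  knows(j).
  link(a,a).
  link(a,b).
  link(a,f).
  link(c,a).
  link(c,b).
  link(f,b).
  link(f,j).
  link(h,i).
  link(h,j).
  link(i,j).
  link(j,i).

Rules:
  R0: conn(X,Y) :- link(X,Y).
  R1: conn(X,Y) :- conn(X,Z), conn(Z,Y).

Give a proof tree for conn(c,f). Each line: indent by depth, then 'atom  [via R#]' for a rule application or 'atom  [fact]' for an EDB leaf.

round 1: derive conn(a,a) via R0 from link(a,a)
round 1: derive conn(a,b) via R0 from link(a,b)
round 1: derive conn(a,f) via R0 from link(a,f)
round 1: derive conn(c,a) via R0 from link(c,a)
round 1: derive conn(c,b) via R0 from link(c,b)
round 1: derive conn(f,b) via R0 from link(f,b)
round 1: derive conn(f,j) via R0 from link(f,j)
round 1: derive conn(h,i) via R0 from link(h,i)
round 1: derive conn(h,j) via R0 from link(h,j)
round 1: derive conn(i,j) via R0 from link(i,j)
round 1: derive conn(j,i) via R0 from link(j,i)
round 2: derive conn(a,j) via R1 from conn(a,f), conn(f,j)
round 2: derive conn(c,f) via R1 from conn(c,a), conn(a,f)
round 2: derive conn(f,i) via R1 from conn(f,j), conn(j,i)
round 2: derive conn(i,i) via R1 from conn(i,j), conn(j,i)
round 2: derive conn(j,j) via R1 from conn(j,i), conn(i,j)
round 3: derive conn(a,i) via R1 from conn(a,f), conn(f,i)
round 3: derive conn(c,i) via R1 from conn(c,f), conn(f,i)
round 3: derive conn(c,j) via R1 from conn(c,a), conn(a,j)

conn(c,f)  [via R1]
  conn(c,a)  [via R0]
    link(c,a)  [fact]
  conn(a,f)  [via R0]
    link(a,f)  [fact]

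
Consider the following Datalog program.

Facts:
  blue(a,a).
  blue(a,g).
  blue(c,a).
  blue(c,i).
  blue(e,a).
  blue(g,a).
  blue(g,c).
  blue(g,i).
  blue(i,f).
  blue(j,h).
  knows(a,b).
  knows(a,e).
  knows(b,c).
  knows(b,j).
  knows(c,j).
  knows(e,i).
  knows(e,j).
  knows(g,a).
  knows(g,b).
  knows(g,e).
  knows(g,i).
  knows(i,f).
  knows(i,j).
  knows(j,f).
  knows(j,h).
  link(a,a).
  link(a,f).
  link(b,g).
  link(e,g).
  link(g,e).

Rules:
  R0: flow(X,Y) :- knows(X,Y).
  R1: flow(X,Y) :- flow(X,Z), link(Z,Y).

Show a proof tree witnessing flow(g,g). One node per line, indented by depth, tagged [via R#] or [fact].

round 1: derive flow(a,b) via R0 from knows(a,b)
round 1: derive flow(a,e) via R0 from knows(a,e)
round 1: derive flow(b,c) via R0 from knows(b,c)
round 1: derive flow(b,j) via R0 from knows(b,j)
round 1: derive flow(c,j) via R0 from knows(c,j)
round 1: derive flow(e,i) via R0 from knows(e,i)
round 1: derive flow(e,j) via R0 from knows(e,j)
round 1: derive flow(g,a) via R0 from knows(g,a)
round 1: derive flow(g,b) via R0 from knows(g,b)
round 1: derive flow(g,e) via R0 from knows(g,e)
round 1: derive flow(g,i) via R0 from knows(g,i)
round 1: derive flow(i,f) via R0 from knows(i,f)
round 1: derive flow(i,j) via R0 from knows(i,j)
round 1: derive flow(j,f) via R0 from knows(j,f)
round 1: derive flow(j,h) via R0 from knows(j,h)
round 2: derive flow(a,g) via R1 from flow(a,b), link(b,g)
round 2: derive flow(g,f) via R1 from flow(g,a), link(a,f)
round 2: derive flow(g,g) via R1 from flow(g,b), link(b,g)

flow(g,g)  [via R1]
  flow(g,b)  [via R0]
    knows(g,b)  [fact]
  link(b,g)  [fact]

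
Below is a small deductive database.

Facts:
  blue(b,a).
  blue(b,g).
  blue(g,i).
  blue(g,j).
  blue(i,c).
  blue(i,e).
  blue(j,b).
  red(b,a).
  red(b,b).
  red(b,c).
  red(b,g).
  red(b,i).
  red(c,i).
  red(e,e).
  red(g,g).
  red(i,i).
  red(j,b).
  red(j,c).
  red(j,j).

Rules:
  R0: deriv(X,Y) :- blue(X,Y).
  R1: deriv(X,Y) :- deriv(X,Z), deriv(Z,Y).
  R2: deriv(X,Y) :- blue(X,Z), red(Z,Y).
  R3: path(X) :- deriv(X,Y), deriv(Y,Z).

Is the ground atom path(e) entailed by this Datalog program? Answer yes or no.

no

round 1: derive deriv(b,a) via R0 from blue(b,a)
round 1: derive deriv(b,g) via R0 from blue(b,g)
round 1: derive deriv(g,i) via R0 from blue(g,i)
round 1: derive deriv(g,j) via R0 from blue(g,j)
round 1: derive deriv(i,c) via R0 from blue(i,c)
round 1: derive deriv(i,e) via R0 from blue(i,e)
round 1: derive deriv(j,b) via R0 from blue(j,b)
round 1: derive deriv(g,b) via R2 from blue(g,j), red(j,b)
round 1: derive deriv(g,c) via R2 from blue(g,j), red(j,c)
round 1: derive deriv(i,i) via R2 from blue(i,c), red(c,i)
round 1: derive deriv(j,a) via R2 from blue(j,b), red(b,a)
round 1: derive deriv(j,c) via R2 from blue(j,b), red(b,c)
round 1: derive deriv(j,g) via R2 from blue(j,b), red(b,g)
round 1: derive deriv(j,i) via R2 from blue(j,b), red(b,i)
round 2: derive deriv(b,b) via R1 from deriv(b,g), deriv(g,b)
round 2: derive deriv(b,c) via R1 from deriv(b,g), deriv(g,c)
round 2: derive deriv(b,i) via R1 from deriv(b,g), deriv(g,i)
round 2: derive deriv(b,j) via R1 from deriv(b,g), deriv(g,j)
round 2: derive deriv(g,a) via R1 from deriv(g,b), deriv(b,a)
round 2: derive deriv(g,e) via R1 from deriv(g,i), deriv(i,e)
round 2: derive deriv(g,g) via R1 from deriv(g,b), deriv(b,g)
round 2: derive deriv(j,e) via R1 from deriv(j,i), deriv(i,e)
round 2: derive deriv(j,j) via R1 from deriv(j,g), deriv(g,j)
round 2: derive path(b) via R3 from deriv(b,g), deriv(g,b)
round 2: derive path(g) via R3 from deriv(g,b), deriv(b,a)
round 2: derive path(i) via R3 from deriv(i,i), deriv(i,c)
round 2: derive path(j) via R3 from deriv(j,b), deriv(b,a)
round 3: derive deriv(b,e) via R1 from deriv(b,g), deriv(g,e)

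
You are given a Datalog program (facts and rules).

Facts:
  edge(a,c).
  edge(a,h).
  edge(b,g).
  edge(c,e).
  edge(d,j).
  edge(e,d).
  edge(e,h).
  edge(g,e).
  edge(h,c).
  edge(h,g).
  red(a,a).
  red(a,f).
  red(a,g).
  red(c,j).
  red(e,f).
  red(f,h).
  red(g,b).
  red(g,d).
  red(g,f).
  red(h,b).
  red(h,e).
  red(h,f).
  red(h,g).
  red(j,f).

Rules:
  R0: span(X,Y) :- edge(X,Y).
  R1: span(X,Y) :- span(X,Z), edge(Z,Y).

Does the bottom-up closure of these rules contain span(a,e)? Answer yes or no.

round 1: derive span(a,c) via R0 from edge(a,c)
round 1: derive span(a,h) via R0 from edge(a,h)
round 1: derive span(b,g) via R0 from edge(b,g)
round 1: derive span(c,e) via R0 from edge(c,e)
round 1: derive span(d,j) via R0 from edge(d,j)
round 1: derive span(e,d) via R0 from edge(e,d)
round 1: derive span(e,h) via R0 from edge(e,h)
round 1: derive span(g,e) via R0 from edge(g,e)
round 1: derive span(h,c) via R0 from edge(h,c)
round 1: derive span(h,g) via R0 from edge(h,g)
round 2: derive span(a,e) via R1 from span(a,c), edge(c,e)
round 2: derive span(a,g) via R1 from span(a,h), edge(h,g)
round 2: derive span(b,e) via R1 from span(b,g), edge(g,e)
round 2: derive span(c,d) via R1 from span(c,e), edge(e,d)
round 2: derive span(c,h) via R1 from span(c,e), edge(e,h)
round 2: derive span(e,c) via R1 from span(e,h), edge(h,c)
round 2: derive span(e,g) via R1 from span(e,h), edge(h,g)
round 2: derive span(e,j) via R1 from span(e,d), edge(d,j)
round 2: derive span(g,d) via R1 from span(g,e), edge(e,d)
round 2: derive span(g,h) via R1 from span(g,e), edge(e,h)
round 2: derive span(h,e) via R1 from span(h,c), edge(c,e)
round 3: derive span(a,d) via R1 from span(a,e), edge(e,d)
round 3: derive span(b,d) via R1 from span(b,e), edge(e,d)
round 3: derive span(b,h) via R1 from span(b,e), edge(e,h)
round 3: derive span(c,c) via R1 from span(c,h), edge(h,c)
round 3: derive span(c,g) via R1 from span(c,h), edge(h,g)
round 3: derive span(c,j) via R1 from span(c,d), edge(d,j)
round 3: derive span(e,e) via R1 from span(e,c), edge(c,e)
round 3: derive span(g,c) via R1 from span(g,h), edge(h,c)
round 3: derive span(g,g) via R1 from span(g,h), edge(h,g)
round 3: derive span(g,j) via R1 from span(g,d), edge(d,j)
round 3: derive span(h,d) via R1 from span(h,e), edge(e,d)
round 3: derive span(h,h) via R1 from span(h,e), edge(e,h)
round 4: derive span(a,j) via R1 from span(a,d), edge(d,j)
round 4: derive span(b,c) via R1 from span(b,h), edge(h,c)
round 4: derive span(b,j) via R1 from span(b,d), edge(d,j)
round 4: derive span(h,j) via R1 from span(h,d), edge(d,j)

yes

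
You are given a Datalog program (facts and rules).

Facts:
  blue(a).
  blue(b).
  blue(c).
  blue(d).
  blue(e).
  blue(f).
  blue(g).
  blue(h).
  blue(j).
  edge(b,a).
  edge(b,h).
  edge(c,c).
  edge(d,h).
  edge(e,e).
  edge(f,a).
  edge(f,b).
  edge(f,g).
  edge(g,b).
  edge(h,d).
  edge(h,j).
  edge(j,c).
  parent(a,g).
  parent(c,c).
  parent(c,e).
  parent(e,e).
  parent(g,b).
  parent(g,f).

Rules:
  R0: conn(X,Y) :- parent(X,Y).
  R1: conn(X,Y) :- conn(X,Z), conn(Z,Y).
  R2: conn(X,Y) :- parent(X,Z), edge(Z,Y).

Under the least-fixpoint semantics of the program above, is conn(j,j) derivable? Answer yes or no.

round 1: derive conn(a,g) via R0 from parent(a,g)
round 1: derive conn(c,c) via R0 from parent(c,c)
round 1: derive conn(c,e) via R0 from parent(c,e)
round 1: derive conn(e,e) via R0 from parent(e,e)
round 1: derive conn(g,b) via R0 from parent(g,b)
round 1: derive conn(g,f) via R0 from parent(g,f)
round 1: derive conn(a,b) via R2 from parent(a,g), edge(g,b)
round 1: derive conn(g,a) via R2 from parent(g,b), edge(b,a)
round 1: derive conn(g,g) via R2 from parent(g,f), edge(f,g)
round 1: derive conn(g,h) via R2 from parent(g,b), edge(b,h)
round 2: derive conn(a,a) via R1 from conn(a,g), conn(g,a)
round 2: derive conn(a,f) via R1 from conn(a,g), conn(g,f)
round 2: derive conn(a,h) via R1 from conn(a,g), conn(g,h)

no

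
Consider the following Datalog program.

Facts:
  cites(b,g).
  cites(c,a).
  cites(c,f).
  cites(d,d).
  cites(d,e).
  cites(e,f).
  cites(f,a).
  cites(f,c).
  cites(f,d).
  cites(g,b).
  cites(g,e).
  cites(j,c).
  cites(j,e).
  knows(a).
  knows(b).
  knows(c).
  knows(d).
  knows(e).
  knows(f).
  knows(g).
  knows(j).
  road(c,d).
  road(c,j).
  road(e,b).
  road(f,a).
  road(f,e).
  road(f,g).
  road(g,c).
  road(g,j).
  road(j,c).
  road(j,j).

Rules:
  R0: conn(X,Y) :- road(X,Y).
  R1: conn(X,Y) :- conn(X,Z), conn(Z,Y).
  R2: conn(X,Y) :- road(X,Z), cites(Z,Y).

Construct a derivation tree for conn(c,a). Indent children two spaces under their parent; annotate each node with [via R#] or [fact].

round 1: derive conn(c,d) via R0 from road(c,d)
round 1: derive conn(c,j) via R0 from road(c,j)
round 1: derive conn(e,b) via R0 from road(e,b)
round 1: derive conn(f,a) via R0 from road(f,a)
round 1: derive conn(f,e) via R0 from road(f,e)
round 1: derive conn(f,g) via R0 from road(f,g)
round 1: derive conn(g,c) via R0 from road(g,c)
round 1: derive conn(g,j) via R0 from road(g,j)
round 1: derive conn(j,c) via R0 from road(j,c)
round 1: derive conn(j,j) via R0 from road(j,j)
round 1: derive conn(c,c) via R2 from road(c,j), cites(j,c)
round 1: derive conn(c,e) via R2 from road(c,d), cites(d,e)
round 1: derive conn(e,g) via R2 from road(e,b), cites(b,g)
round 1: derive conn(f,b) via R2 from road(f,g), cites(g,b)
round 1: derive conn(f,f) via R2 from road(f,e), cites(e,f)
round 1: derive conn(g,a) via R2 from road(g,c), cites(c,a)
round 1: derive conn(g,e) via R2 from road(g,j), cites(j,e)
round 1: derive conn(g,f) via R2 from road(g,c), cites(c,f)
round 1: derive conn(j,a) via R2 from road(j,c), cites(c,a)
round 1: derive conn(j,e) via R2 from road(j,j), cites(j,e)
round 1: derive conn(j,f) via R2 from road(j,c), cites(c,f)
round 2: derive conn(c,a) via R1 from conn(c,j), conn(j,a)
round 2: derive conn(c,b) via R1 from conn(c,e), conn(e,b)
round 2: derive conn(c,f) via R1 from conn(c,j), conn(j,f)
round 2: derive conn(c,g) via R1 from conn(c,e), conn(e,g)
round 2: derive conn(e,a) via R1 from conn(e,g), conn(g,a)
round 2: derive conn(e,c) via R1 from conn(e,g), conn(g,c)
round 2: derive conn(e,e) via R1 from conn(e,g), conn(g,e)
round 2: derive conn(e,f) via R1 from conn(e,g), conn(g,f)
round 2: derive conn(e,j) via R1 from conn(e,g), conn(g,j)
round 2: derive conn(f,c) via R1 from conn(f,g), conn(g,c)
round 2: derive conn(f,j) via R1 from conn(f,g), conn(g,j)
round 2: derive conn(g,b) via R1 from conn(g,e), conn(e,b)
round 2: derive conn(g,d) via R1 from conn(g,c), conn(c,d)
round 2: derive conn(g,g) via R1 from conn(g,e), conn(e,g)
round 2: derive conn(j,b) via R1 from conn(j,e), conn(e,b)
round 2: derive conn(j,d) via R1 from conn(j,c), conn(c,d)
round 2: derive conn(j,g) via R1 from conn(j,e), conn(e,g)
round 3: derive conn(e,d) via R1 from conn(e,c), conn(c,d)
round 3: derive conn(f,d) via R1 from conn(f,c), conn(c,d)

conn(c,a)  [via R1]
  conn(c,j)  [via R0]
    road(c,j)  [fact]
  conn(j,a)  [via R2]
    road(j,c)  [fact]
    cites(c,a)  [fact]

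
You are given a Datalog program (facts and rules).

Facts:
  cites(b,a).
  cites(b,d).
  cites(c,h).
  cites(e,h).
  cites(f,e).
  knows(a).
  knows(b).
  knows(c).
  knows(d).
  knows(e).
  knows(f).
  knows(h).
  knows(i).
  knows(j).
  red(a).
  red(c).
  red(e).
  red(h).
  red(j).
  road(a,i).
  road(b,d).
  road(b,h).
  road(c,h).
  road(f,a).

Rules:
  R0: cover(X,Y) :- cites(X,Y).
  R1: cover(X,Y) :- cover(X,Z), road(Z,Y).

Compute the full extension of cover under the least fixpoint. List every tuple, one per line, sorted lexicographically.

round 1: derive cover(b,a) via R0 from cites(b,a)
round 1: derive cover(b,d) via R0 from cites(b,d)
round 1: derive cover(c,h) via R0 from cites(c,h)
round 1: derive cover(e,h) via R0 from cites(e,h)
round 1: derive cover(f,e) via R0 from cites(f,e)
round 2: derive cover(b,i) via R1 from cover(b,a), road(a,i)

cover(b,a)
cover(b,d)
cover(b,i)
cover(c,h)
cover(e,h)
cover(f,e)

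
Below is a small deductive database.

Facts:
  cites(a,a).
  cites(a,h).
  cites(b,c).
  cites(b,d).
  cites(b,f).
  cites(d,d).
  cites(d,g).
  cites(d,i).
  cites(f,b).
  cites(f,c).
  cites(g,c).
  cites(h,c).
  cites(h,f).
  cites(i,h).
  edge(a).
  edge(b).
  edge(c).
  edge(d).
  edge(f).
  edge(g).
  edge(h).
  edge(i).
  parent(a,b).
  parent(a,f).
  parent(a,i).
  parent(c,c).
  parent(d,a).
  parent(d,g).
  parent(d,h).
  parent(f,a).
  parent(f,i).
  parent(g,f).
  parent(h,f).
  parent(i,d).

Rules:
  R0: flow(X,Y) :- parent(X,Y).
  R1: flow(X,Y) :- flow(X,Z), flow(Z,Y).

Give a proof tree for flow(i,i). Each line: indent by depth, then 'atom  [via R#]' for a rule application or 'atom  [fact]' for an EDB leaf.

round 1: derive flow(a,b) via R0 from parent(a,b)
round 1: derive flow(a,f) via R0 from parent(a,f)
round 1: derive flow(a,i) via R0 from parent(a,i)
round 1: derive flow(c,c) via R0 from parent(c,c)
round 1: derive flow(d,a) via R0 from parent(d,a)
round 1: derive flow(d,g) via R0 from parent(d,g)
round 1: derive flow(d,h) via R0 from parent(d,h)
round 1: derive flow(f,a) via R0 from parent(f,a)
round 1: derive flow(f,i) via R0 from parent(f,i)
round 1: derive flow(g,f) via R0 from parent(g,f)
round 1: derive flow(h,f) via R0 from parent(h,f)
round 1: derive flow(i,d) via R0 from parent(i,d)
round 2: derive flow(a,a) via R1 from flow(a,f), flow(f,a)
round 2: derive flow(a,d) via R1 from flow(a,i), flow(i,d)
round 2: derive flow(d,b) via R1 from flow(d,a), flow(a,b)
round 2: derive flow(d,f) via R1 from flow(d,a), flow(a,f)
round 2: derive flow(d,i) via R1 from flow(d,a), flow(a,i)
round 2: derive flow(f,b) via R1 from flow(f,a), flow(a,b)
round 2: derive flow(f,d) via R1 from flow(f,i), flow(i,d)
round 2: derive flow(f,f) via R1 from flow(f,a), flow(a,f)
round 2: derive flow(g,a) via R1 from flow(g,f), flow(f,a)
round 2: derive flow(g,i) via R1 from flow(g,f), flow(f,i)
round 2: derive flow(h,a) via R1 from flow(h,f), flow(f,a)
round 2: derive flow(h,i) via R1 from flow(h,f), flow(f,i)
round 2: derive flow(i,a) via R1 from flow(i,d), flow(d,a)
round 2: derive flow(i,g) via R1 from flow(i,d), flow(d,g)
round 2: derive flow(i,h) via R1 from flow(i,d), flow(d,h)
round 3: derive flow(a,g) via R1 from flow(a,d), flow(d,g)
round 3: derive flow(a,h) via R1 from flow(a,d), flow(d,h)
round 3: derive flow(d,d) via R1 from flow(d,a), flow(a,d)
round 3: derive flow(f,g) via R1 from flow(f,d), flow(d,g)
round 3: derive flow(f,h) via R1 from flow(f,d), flow(d,h)
round 3: derive flow(g,b) via R1 from flow(g,a), flow(a,b)
round 3: derive flow(g,d) via R1 from flow(g,a), flow(a,d)
round 3: derive flow(g,g) via R1 from flow(g,i), flow(i,g)
round 3: derive flow(g,h) via R1 from flow(g,i), flow(i,h)
round 3: derive flow(h,b) via R1 from flow(h,a), flow(a,b)
round 3: derive flow(h,d) via R1 from flow(h,a), flow(a,d)
round 3: derive flow(h,g) via R1 from flow(h,i), flow(i,g)
round 3: derive flow(h,h) via R1 from flow(h,i), flow(i,h)
round 3: derive flow(i,b) via R1 from flow(i,a), flow(a,b)
round 3: derive flow(i,f) via R1 from flow(i,a), flow(a,f)
round 3: derive flow(i,i) via R1 from flow(i,a), flow(a,i)

flow(i,i)  [via R1]
  flow(i,a)  [via R1]
    flow(i,d)  [via R0]
      parent(i,d)  [fact]
    flow(d,a)  [via R0]
      parent(d,a)  [fact]
  flow(a,i)  [via R0]
    parent(a,i)  [fact]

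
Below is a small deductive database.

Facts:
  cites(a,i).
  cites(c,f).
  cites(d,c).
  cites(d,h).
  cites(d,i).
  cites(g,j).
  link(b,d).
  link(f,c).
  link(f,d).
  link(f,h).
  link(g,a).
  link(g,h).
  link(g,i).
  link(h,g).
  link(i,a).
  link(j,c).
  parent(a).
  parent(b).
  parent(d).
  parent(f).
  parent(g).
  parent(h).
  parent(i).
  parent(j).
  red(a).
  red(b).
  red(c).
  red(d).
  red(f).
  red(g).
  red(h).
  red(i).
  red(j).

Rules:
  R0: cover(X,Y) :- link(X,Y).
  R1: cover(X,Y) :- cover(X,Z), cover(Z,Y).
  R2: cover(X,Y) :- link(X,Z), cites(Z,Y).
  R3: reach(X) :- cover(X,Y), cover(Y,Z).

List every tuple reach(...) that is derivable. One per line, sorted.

reach(b)
reach(f)
reach(g)
reach(h)
reach(i)
reach(j)

round 1: derive cover(b,d) via R0 from link(b,d)
round 1: derive cover(f,c) via R0 from link(f,c)
round 1: derive cover(f,d) via R0 from link(f,d)
round 1: derive cover(f,h) via R0 from link(f,h)
round 1: derive cover(g,a) via R0 from link(g,a)
round 1: derive cover(g,h) via R0 from link(g,h)
round 1: derive cover(g,i) via R0 from link(g,i)
round 1: derive cover(h,g) via R0 from link(h,g)
round 1: derive cover(i,a) via R0 from link(i,a)
round 1: derive cover(j,c) via R0 from link(j,c)
round 1: derive cover(b,c) via R2 from link(b,d), cites(d,c)
round 1: derive cover(b,h) via R2 from link(b,d), cites(d,h)
round 1: derive cover(b,i) via R2 from link(b,d), cites(d,i)
round 1: derive cover(f,f) via R2 from link(f,c), cites(c,f)
round 1: derive cover(f,i) via R2 from link(f,d), cites(d,i)
round 1: derive cover(h,j) via R2 from link(h,g), cites(g,j)
round 1: derive cover(i,i) via R2 from link(i,a), cites(a,i)
round 1: derive cover(j,f) via R2 from link(j,c), cites(c,f)
round 2: derive cover(b,a) via R1 from cover(b,i), cover(i,a)
round 2: derive cover(b,g) via R1 from cover(b,h), cover(h,g)
round 2: derive cover(b,j) via R1 from cover(b,h), cover(h,j)
round 2: derive cover(f,a) via R1 from cover(f,i), cover(i,a)
round 2: derive cover(f,g) via R1 from cover(f,h), cover(h,g)
round 2: derive cover(f,j) via R1 from cover(f,h), cover(h,j)
round 2: derive cover(g,g) via R1 from cover(g,h), cover(h,g)
round 2: derive cover(g,j) via R1 from cover(g,h), cover(h,j)
round 2: derive cover(h,a) via R1 from cover(h,g), cover(g,a)
round 2: derive cover(h,c) via R1 from cover(h,j), cover(j,c)
round 2: derive cover(h,f) via R1 from cover(h,j), cover(j,f)
round 2: derive cover(h,h) via R1 from cover(h,g), cover(g,h)
round 2: derive cover(h,i) via R1 from cover(h,g), cover(g,i)
round 2: derive cover(j,d) via R1 from cover(j,f), cover(f,d)
round 2: derive cover(j,h) via R1 from cover(j,f), cover(f,h)
round 2: derive cover(j,i) via R1 from cover(j,f), cover(f,i)
round 2: derive reach(b) via R3 from cover(b,h), cover(h,g)
round 2: derive reach(f) via R3 from cover(f,f), cover(f,c)
round 2: derive reach(g) via R3 from cover(g,h), cover(h,g)
round 2: derive reach(h) via R3 from cover(h,g), cover(g,a)
round 2: derive reach(i) via R3 from cover(i,i), cover(i,a)
round 2: derive reach(j) via R3 from cover(j,f), cover(f,c)
round 3: derive cover(b,f) via R1 from cover(b,h), cover(h,f)
round 3: derive cover(g,c) via R1 from cover(g,h), cover(h,c)
round 3: derive cover(g,d) via R1 from cover(g,j), cover(j,d)
round 3: derive cover(g,f) via R1 from cover(g,h), cover(h,f)
round 3: derive cover(h,d) via R1 from cover(h,f), cover(f,d)
round 3: derive cover(j,a) via R1 from cover(j,f), cover(f,a)
round 3: derive cover(j,g) via R1 from cover(j,f), cover(f,g)
round 3: derive cover(j,j) via R1 from cover(j,f), cover(f,j)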